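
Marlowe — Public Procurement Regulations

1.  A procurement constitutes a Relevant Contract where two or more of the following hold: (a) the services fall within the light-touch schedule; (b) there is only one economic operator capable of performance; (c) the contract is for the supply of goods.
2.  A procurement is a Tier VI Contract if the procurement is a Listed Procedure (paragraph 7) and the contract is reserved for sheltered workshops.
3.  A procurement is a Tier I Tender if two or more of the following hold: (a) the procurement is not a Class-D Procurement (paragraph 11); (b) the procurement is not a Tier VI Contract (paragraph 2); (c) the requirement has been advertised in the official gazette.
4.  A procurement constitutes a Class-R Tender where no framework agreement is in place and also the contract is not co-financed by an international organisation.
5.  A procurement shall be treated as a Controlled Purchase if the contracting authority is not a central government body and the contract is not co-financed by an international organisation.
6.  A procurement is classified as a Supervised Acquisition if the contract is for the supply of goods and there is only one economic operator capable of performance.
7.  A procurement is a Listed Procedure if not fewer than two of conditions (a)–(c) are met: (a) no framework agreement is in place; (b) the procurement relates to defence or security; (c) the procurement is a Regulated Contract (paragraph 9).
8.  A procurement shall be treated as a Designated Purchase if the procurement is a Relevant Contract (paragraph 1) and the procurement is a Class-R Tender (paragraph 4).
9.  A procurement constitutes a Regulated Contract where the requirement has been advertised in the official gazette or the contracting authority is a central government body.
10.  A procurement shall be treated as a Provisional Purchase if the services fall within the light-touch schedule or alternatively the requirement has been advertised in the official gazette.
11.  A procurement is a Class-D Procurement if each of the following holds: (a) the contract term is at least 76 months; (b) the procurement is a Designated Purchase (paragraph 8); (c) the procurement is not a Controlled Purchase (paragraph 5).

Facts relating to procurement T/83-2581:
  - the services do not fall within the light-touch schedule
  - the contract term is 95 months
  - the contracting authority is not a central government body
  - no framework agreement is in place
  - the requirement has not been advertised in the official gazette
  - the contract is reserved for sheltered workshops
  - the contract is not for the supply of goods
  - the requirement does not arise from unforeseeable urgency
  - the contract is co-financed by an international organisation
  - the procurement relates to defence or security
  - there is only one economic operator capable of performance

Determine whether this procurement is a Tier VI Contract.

Yes

paragraph 9 — Regulated Contract: [the requirement has been advertised in the official gazette? no] OR [the contracting authority is a central government body? no] → not satisfied.
paragraph 7 — Listed Procedure: no framework agreement is in place? yes; the procurement relates to defence or security? yes; Regulated Contract (paragraph 9)? no — 2 of 3 hold (need ≥2) → satisfied.
paragraph 2 — Tier VI Contract: [Listed Procedure (paragraph 7)? yes] AND [the contract is reserved for sheltered workshops? yes] → satisfied.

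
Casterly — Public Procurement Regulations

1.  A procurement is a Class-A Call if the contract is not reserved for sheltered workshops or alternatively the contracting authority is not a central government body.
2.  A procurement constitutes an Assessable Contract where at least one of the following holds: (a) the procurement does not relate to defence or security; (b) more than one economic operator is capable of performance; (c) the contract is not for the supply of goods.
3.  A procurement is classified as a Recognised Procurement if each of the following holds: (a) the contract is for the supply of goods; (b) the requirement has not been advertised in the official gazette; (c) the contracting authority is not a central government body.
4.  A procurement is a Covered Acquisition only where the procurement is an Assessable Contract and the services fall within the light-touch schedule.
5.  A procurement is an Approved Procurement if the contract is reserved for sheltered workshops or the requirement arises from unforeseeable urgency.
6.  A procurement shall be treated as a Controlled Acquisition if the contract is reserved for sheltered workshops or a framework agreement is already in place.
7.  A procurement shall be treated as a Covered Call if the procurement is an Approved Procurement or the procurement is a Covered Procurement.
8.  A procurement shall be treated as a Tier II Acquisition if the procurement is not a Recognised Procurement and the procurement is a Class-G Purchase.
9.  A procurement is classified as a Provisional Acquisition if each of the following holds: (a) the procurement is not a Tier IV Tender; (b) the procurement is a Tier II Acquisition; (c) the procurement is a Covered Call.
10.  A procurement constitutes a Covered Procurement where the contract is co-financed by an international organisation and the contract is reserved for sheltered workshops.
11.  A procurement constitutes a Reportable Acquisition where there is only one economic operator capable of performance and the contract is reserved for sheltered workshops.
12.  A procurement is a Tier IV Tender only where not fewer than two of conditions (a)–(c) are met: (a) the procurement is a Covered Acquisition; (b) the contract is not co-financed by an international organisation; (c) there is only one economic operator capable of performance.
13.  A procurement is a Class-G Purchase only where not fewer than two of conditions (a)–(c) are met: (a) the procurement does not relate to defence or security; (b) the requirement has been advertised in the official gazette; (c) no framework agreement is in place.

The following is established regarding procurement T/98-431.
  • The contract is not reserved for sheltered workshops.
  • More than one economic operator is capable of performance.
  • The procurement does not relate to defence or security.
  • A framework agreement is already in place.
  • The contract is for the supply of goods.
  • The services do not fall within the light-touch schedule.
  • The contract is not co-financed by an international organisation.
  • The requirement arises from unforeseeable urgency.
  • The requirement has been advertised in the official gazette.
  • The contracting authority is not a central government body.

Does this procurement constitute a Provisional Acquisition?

Under paragraph 2: the procurement does not relate to defence or security? yes; or more than one economic operator is capable of performance? yes; or the contract is not for the supply of goods? no. So the procurement is an Assessable Contract.
Under paragraph 4: Assessable Contract (paragraph 2)? yes; and the services fall within the light-touch schedule? no. So the procurement is not a Covered Acquisition.
Under paragraph 12: Covered Acquisition (paragraph 4)? no; the contract is not co-financed by an international organisation? yes; there is only one economic operator capable of performance? no — 1 of 3 hold (need ≥2) → not satisfied.
Under paragraph 3: the contract is for the supply of goods? yes; and the requirement has not been advertised in the official gazette? no; and the contracting authority is not a central government body? yes. So the procurement is not a Recognised Procurement.
Under paragraph 13: the procurement does not relate to defence or security? yes; the requirement has been advertised in the official gazette? yes; no framework agreement is in place? no — 2 of 3 hold (need ≥2) → satisfied.
Under paragraph 8: not a Recognised Procurement (paragraph 3)? yes; and Class-G Purchase (paragraph 13)? yes. So the procurement is a Tier II Acquisition.
Under paragraph 5: the contract is reserved for sheltered workshops? no; or the requirement arises from unforeseeable urgency? yes. So the procurement is an Approved Procurement.
Under paragraph 10: the contract is co-financed by an international organisation? no; and the contract is reserved for sheltered workshops? no. So the procurement is not a Covered Procurement.
Under paragraph 7: Approved Procurement (paragraph 5)? yes; or Covered Procurement (paragraph 10)? no. So the procurement is a Covered Call.
Under paragraph 9: not a Tier IV Tender (paragraph 12)? yes; and Tier II Acquisition (paragraph 8)? yes; and Covered Call (paragraph 7)? yes. So the procurement is a Provisional Acquisition.

Yes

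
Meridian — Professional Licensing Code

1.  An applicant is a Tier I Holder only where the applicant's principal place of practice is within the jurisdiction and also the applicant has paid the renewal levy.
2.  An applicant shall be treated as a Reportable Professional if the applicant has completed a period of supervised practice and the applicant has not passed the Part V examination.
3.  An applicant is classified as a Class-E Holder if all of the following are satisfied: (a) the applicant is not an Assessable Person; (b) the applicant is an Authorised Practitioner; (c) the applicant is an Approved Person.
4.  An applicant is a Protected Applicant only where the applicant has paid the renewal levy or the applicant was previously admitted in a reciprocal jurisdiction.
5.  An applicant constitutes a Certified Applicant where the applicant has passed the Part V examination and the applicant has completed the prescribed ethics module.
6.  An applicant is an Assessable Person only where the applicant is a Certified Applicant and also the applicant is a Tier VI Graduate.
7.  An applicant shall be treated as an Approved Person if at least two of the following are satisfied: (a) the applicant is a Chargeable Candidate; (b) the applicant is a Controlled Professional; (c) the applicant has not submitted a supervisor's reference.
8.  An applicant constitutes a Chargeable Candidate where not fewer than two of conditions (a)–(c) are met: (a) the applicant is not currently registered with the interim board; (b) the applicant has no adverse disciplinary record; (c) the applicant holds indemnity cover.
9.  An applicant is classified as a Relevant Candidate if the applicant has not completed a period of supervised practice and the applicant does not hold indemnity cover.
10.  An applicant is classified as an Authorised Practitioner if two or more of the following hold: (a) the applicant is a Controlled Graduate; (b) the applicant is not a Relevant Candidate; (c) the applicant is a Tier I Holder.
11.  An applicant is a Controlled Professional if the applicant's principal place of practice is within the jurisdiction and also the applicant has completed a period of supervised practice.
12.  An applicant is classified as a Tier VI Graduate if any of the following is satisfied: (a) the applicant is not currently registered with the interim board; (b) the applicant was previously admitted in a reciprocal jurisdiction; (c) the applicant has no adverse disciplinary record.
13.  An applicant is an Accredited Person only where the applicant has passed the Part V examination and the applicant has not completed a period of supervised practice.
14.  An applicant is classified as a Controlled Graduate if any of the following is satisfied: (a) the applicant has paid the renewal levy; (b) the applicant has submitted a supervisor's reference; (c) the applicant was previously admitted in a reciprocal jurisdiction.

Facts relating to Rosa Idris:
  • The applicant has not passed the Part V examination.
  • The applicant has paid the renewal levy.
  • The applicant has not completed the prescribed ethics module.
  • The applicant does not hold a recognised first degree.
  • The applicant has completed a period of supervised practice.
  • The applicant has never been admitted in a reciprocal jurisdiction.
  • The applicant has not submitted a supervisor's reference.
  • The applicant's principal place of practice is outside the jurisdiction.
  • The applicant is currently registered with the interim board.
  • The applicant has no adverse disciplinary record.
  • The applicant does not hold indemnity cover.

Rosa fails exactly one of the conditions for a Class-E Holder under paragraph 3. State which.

Approved Person

paragraph 5 — Certified Applicant: [the applicant has passed the Part V examination? no] AND [the applicant has completed the prescribed ethics module? no] → not satisfied.
paragraph 12 — Tier VI Graduate: [the applicant is not currently registered with the interim board? no] OR [the applicant was previously admitted in a reciprocal jurisdiction? no] OR [the applicant has no adverse disciplinary record? yes] → satisfied.
paragraph 6 — Assessable Person: [Certified Applicant (paragraph 5)? no] AND [Tier VI Graduate (paragraph 12)? yes] → not satisfied.
paragraph 14 — Controlled Graduate: [the applicant has paid the renewal levy? yes] OR [the applicant has submitted a supervisor's reference? no] OR [the applicant was previously admitted in a reciprocal jurisdiction? no] → satisfied.
paragraph 9 — Relevant Candidate: [the applicant has not completed a period of supervised practice? no] AND [the applicant does not hold indemnity cover? yes] → not satisfied.
paragraph 1 — Tier I Holder: [the applicant's principal place of practice is within the jurisdiction? no] AND [the applicant has paid the renewal levy? yes] → not satisfied.
paragraph 10 — Authorised Practitioner: Controlled Graduate (paragraph 14)? yes; not a Relevant Candidate (paragraph 9)? yes; Tier I Holder (paragraph 1)? no — 2 of 3 hold (need ≥2) → satisfied.
paragraph 8 — Chargeable Candidate: the applicant is not currently registered with the interim board? no; the applicant has no adverse disciplinary record? yes; the applicant holds indemnity cover? no — 1 of 3 hold (need ≥2) → not satisfied.
paragraph 11 — Controlled Professional: [the applicant's principal place of practice is within the jurisdiction? no] AND [the applicant has completed a period of supervised practice? yes] → not satisfied.
paragraph 7 — Approved Person: Chargeable Candidate (paragraph 8)? no; Controlled Professional (paragraph 11)? no; the applicant has not submitted a supervisor's reference? yes — 1 of 3 hold (need ≥2) → not satisfied.
paragraph 3 — Class-E Holder: [not an Assessable Person (paragraph 6)? yes] AND [Authorised Practitioner (paragraph 10)? yes] AND [Approved Person (paragraph 7)? no] → not satisfied.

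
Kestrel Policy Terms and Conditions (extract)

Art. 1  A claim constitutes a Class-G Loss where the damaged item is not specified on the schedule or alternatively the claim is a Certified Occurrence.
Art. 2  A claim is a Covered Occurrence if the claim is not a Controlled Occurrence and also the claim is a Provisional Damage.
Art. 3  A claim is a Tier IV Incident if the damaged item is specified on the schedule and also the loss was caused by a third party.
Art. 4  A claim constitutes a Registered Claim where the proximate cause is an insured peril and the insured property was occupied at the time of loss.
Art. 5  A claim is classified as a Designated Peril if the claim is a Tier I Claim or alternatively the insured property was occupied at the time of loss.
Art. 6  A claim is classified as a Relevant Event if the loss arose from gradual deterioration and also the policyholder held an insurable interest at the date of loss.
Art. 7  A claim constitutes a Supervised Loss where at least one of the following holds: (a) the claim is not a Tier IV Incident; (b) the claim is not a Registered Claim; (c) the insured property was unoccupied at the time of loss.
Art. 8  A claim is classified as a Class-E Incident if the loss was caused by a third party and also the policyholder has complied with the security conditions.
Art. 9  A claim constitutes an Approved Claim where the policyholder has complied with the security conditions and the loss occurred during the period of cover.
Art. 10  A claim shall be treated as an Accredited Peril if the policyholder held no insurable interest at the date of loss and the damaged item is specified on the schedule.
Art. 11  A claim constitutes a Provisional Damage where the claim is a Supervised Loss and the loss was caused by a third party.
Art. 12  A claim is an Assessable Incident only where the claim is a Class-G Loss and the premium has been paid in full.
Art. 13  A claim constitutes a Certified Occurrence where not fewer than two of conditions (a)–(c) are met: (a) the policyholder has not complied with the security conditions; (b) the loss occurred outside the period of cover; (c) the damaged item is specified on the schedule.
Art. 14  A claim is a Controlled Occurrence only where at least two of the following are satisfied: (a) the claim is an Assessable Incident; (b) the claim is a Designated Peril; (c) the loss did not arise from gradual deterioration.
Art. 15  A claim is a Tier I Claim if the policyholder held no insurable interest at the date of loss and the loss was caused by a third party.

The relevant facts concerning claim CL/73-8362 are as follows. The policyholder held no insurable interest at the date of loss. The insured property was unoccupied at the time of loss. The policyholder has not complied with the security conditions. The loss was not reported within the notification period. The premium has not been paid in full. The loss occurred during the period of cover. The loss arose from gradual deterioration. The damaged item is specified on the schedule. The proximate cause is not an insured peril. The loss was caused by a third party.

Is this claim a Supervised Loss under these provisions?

Under article 3: the damaged item is specified on the schedule? yes; and the loss was caused by a third party? yes. So the claim is a Tier IV Incident.
Under article 4: the proximate cause is an insured peril? no; and the insured property was occupied at the time of loss? no. So the claim is not a Registered Claim.
Under article 7: not a Tier IV Incident (article 3)? no; or not a Registered Claim (article 4)? yes; or the insured property was unoccupied at the time of loss? yes. So the claim is a Supervised Loss.

Yes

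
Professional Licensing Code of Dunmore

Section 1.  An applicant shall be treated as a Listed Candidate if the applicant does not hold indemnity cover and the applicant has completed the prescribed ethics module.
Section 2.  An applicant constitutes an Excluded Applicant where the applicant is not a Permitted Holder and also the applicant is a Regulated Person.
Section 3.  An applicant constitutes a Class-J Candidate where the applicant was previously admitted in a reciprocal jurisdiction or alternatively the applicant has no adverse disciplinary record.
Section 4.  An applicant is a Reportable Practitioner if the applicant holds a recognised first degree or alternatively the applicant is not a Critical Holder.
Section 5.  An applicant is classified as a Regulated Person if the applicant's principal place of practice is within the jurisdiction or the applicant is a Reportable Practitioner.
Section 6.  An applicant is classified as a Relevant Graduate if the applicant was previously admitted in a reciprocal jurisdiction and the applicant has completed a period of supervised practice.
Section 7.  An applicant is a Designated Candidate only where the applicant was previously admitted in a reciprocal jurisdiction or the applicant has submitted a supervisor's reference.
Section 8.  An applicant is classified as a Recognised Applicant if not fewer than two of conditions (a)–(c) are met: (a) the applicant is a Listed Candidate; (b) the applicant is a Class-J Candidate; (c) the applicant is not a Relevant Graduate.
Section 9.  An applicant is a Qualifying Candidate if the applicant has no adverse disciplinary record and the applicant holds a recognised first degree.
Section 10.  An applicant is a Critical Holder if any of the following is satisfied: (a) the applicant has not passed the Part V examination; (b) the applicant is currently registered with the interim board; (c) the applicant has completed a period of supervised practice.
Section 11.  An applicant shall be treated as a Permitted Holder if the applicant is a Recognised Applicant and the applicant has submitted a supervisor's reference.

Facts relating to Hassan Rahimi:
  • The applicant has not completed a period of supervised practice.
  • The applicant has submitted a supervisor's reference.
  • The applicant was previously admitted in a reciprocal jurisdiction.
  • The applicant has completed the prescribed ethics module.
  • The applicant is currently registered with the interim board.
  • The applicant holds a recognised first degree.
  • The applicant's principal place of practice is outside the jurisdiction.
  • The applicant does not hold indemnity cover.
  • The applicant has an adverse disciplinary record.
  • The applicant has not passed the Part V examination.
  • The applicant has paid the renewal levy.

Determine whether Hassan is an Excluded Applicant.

Under section 1: the applicant does not hold indemnity cover? yes; and the applicant has completed the prescribed ethics module? yes. So the applicant is a Listed Candidate.
Under section 3: the applicant was previously admitted in a reciprocal jurisdiction? yes; or the applicant has no adverse disciplinary record? no. So the applicant is a Class-J Candidate.
Under section 6: the applicant was previously admitted in a reciprocal jurisdiction? yes; and the applicant has completed a period of supervised practice? no. So the applicant is not a Relevant Graduate.
Under section 8: Listed Candidate (section 1)? yes; Class-J Candidate (section 3)? yes; not a Relevant Graduate (section 6)? yes — 3 of 3 hold (need ≥2) → satisfied.
Under section 11: Recognised Applicant (section 8)? yes; and the applicant has submitted a supervisor's reference? yes. So the applicant is a Permitted Holder.
Under section 10: the applicant has not passed the Part V examination? yes; or the applicant is currently registered with the interim board? yes; or the applicant has completed a period of supervised practice? no. So the applicant is a Critical Holder.
Under section 4: the applicant holds a recognised first degree? yes; or not a Critical Holder (section 10)? no. So the applicant is a Reportable Practitioner.
Under section 5: the applicant's principal place of practice is within the jurisdiction? no; or Reportable Practitioner (section 4)? yes. So the applicant is a Regulated Person.
Under section 2: not a Permitted Holder (section 11)? no; and Regulated Person (section 5)? yes. So the applicant is not an Excluded Applicant.

No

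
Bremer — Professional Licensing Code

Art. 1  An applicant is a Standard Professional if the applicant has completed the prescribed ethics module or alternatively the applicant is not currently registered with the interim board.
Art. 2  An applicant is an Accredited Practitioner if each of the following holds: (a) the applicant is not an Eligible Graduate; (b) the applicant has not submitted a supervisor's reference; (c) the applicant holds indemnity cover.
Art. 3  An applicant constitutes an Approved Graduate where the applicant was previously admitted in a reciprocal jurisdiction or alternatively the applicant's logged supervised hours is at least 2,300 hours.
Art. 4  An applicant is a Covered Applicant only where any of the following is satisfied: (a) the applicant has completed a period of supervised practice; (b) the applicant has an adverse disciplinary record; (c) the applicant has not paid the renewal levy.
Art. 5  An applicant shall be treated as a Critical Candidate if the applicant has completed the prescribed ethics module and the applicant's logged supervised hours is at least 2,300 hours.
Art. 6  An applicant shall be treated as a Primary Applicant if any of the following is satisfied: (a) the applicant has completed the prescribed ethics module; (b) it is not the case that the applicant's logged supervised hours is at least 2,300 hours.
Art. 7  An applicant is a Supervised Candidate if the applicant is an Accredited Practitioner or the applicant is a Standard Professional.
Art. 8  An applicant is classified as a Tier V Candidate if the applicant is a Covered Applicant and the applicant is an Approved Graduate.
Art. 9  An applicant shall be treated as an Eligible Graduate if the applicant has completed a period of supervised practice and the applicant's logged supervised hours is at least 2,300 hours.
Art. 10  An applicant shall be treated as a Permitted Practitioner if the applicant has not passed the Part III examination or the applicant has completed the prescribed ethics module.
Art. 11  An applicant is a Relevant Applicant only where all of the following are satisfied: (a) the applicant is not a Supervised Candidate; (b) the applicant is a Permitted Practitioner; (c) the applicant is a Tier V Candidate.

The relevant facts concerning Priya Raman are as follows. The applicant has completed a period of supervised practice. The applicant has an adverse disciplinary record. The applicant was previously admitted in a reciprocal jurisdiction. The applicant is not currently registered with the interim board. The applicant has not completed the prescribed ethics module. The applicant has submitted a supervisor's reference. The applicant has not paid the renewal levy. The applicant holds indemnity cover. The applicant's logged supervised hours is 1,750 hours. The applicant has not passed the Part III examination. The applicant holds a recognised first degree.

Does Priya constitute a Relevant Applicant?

No

article 9 — Eligible Graduate: [the applicant has completed a period of supervised practice? yes] AND [applicant's logged supervised hours: 1,750 hours ≥ 2,300 hours? no] → not satisfied.
article 2 — Accredited Practitioner: [not an Eligible Graduate (article 9)? yes] AND [the applicant has not submitted a supervisor's reference? no] AND [the applicant holds indemnity cover? yes] → not satisfied.
article 1 — Standard Professional: [the applicant has completed the prescribed ethics module? no] OR [the applicant is not currently registered with the interim board? yes] → satisfied.
article 7 — Supervised Candidate: [Accredited Practitioner (article 2)? no] OR [Standard Professional (article 1)? yes] → satisfied.
article 10 — Permitted Practitioner: [the applicant has not passed the Part III examination? yes] OR [the applicant has completed the prescribed ethics module? no] → satisfied.
article 4 — Covered Applicant: [the applicant has completed a period of supervised practice? yes] OR [the applicant has an adverse disciplinary record? yes] OR [the applicant has not paid the renewal levy? yes] → satisfied.
article 3 — Approved Graduate: [the applicant was previously admitted in a reciprocal jurisdiction? yes] OR [applicant's logged supervised hours: 1,750 hours ≥ 2,300 hours? no] → satisfied.
article 8 — Tier V Candidate: [Covered Applicant (article 4)? yes] AND [Approved Graduate (article 3)? yes] → satisfied.
article 11 — Relevant Applicant: [not a Supervised Candidate (article 7)? no] AND [Permitted Practitioner (article 10)? yes] AND [Tier V Candidate (article 8)? yes] → not satisfied.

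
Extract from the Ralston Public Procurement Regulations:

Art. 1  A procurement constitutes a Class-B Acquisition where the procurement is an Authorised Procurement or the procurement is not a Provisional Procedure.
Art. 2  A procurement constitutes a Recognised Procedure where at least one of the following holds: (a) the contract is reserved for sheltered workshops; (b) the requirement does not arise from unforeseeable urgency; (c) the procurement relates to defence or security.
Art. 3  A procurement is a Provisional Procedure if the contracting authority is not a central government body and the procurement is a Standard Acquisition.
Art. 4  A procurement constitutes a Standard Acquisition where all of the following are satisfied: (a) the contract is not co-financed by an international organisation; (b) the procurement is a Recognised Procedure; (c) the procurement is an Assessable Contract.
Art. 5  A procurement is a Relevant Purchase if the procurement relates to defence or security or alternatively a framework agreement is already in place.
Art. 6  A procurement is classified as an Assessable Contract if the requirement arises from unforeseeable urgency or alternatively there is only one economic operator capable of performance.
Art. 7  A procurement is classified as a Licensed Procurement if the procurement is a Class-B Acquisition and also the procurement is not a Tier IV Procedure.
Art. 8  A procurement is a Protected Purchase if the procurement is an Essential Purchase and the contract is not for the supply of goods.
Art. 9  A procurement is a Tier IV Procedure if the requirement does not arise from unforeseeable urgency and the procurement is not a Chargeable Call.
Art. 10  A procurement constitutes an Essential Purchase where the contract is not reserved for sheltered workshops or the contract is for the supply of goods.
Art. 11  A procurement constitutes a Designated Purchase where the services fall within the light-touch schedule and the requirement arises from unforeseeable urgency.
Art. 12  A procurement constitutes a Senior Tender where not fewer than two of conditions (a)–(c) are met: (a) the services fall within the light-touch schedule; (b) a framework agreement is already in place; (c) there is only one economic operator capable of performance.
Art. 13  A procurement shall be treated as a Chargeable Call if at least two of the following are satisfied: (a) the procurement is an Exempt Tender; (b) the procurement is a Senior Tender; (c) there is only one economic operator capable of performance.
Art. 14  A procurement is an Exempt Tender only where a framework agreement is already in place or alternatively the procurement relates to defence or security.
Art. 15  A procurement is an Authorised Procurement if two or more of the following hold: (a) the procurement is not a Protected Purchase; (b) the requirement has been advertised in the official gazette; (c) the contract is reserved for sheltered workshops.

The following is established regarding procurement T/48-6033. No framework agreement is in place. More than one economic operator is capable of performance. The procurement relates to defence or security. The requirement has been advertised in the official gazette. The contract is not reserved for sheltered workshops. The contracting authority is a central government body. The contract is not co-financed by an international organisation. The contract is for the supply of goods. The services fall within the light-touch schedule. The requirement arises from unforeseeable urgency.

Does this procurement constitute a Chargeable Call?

No

article 14 — Exempt Tender: [a framework agreement is already in place? no] OR [the procurement relates to defence or security? yes] → satisfied.
article 12 — Senior Tender: the services fall within the light-touch schedule? yes; a framework agreement is already in place? no; there is only one economic operator capable of performance? no — 1 of 3 hold (need ≥2) → not satisfied.
article 13 — Chargeable Call: Exempt Tender (article 14)? yes; Senior Tender (article 12)? no; there is only one economic operator capable of performance? no — 1 of 3 hold (need ≥2) → not satisfied.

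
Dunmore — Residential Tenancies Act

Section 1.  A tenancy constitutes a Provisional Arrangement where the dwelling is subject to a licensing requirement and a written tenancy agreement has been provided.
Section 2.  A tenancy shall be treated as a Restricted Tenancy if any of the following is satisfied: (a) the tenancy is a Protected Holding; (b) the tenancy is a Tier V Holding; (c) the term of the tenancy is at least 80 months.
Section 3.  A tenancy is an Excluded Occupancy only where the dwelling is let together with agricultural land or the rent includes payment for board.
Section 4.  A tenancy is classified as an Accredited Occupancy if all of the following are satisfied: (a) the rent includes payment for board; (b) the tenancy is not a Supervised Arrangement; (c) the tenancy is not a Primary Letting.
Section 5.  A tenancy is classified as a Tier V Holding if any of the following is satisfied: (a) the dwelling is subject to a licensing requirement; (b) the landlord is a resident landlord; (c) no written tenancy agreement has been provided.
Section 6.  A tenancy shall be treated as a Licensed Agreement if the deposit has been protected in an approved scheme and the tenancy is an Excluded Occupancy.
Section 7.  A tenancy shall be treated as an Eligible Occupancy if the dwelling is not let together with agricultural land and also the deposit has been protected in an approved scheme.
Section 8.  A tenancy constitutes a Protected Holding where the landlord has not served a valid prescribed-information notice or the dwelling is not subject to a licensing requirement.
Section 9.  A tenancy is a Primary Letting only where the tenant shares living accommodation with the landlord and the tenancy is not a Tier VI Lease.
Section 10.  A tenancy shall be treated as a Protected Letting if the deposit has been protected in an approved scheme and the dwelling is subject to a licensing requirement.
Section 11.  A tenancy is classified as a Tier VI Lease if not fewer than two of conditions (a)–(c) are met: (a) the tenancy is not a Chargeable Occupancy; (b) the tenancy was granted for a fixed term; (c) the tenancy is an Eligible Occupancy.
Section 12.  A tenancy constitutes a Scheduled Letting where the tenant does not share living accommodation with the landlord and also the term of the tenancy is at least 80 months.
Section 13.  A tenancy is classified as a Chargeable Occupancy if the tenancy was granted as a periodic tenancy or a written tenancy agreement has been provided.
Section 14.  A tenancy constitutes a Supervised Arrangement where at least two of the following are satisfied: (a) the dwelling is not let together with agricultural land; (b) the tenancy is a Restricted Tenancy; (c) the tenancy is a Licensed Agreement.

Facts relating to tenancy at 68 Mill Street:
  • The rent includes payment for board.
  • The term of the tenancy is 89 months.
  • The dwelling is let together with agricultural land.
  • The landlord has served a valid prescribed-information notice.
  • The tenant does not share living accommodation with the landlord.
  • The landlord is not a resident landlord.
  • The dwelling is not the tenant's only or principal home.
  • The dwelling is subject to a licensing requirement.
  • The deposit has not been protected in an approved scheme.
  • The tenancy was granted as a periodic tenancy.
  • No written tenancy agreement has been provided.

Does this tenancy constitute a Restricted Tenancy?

Yes

section 8 — Protected Holding: [the landlord has not served a valid prescribed-information notice? no] OR [the dwelling is not subject to a licensing requirement? no] → not satisfied.
section 5 — Tier V Holding: [the dwelling is subject to a licensing requirement? yes] OR [the landlord is a resident landlord? no] OR [no written tenancy agreement has been provided? yes] → satisfied.
section 2 — Restricted Tenancy: [Protected Holding (section 8)? no] OR [Tier V Holding (section 5)? yes] OR [term of the tenancy: 89 months ≥ 80 months? yes] → satisfied.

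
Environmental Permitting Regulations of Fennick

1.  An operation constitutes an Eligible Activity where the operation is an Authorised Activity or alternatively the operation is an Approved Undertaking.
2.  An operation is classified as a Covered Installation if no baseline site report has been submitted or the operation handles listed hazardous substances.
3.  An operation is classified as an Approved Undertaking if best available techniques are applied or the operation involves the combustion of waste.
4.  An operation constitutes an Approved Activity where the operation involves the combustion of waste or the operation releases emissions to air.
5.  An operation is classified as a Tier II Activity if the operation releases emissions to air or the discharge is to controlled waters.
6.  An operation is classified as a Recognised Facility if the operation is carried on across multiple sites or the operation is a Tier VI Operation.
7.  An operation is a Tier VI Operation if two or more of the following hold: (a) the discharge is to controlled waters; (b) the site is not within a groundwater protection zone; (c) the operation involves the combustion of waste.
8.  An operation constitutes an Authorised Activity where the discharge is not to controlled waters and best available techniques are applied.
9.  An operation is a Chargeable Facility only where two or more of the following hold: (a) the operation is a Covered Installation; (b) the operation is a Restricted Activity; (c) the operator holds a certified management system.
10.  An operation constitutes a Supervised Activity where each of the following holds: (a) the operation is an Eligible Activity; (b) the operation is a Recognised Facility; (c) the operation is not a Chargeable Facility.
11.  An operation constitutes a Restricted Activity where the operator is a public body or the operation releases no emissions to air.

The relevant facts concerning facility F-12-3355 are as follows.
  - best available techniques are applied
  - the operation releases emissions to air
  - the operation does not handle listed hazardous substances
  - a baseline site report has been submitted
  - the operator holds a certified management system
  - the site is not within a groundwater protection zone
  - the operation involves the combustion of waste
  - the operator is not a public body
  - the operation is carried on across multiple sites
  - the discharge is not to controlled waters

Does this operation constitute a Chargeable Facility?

No

paragraph 2 — Covered Installation: [no baseline site report has been submitted? no] OR [the operation handles listed hazardous substances? no] → not satisfied.
paragraph 11 — Restricted Activity: [the operator is a public body? no] OR [the operation releases no emissions to air? no] → not satisfied.
paragraph 9 — Chargeable Facility: Covered Installation (paragraph 2)? no; Restricted Activity (paragraph 11)? no; the operator holds a certified management system? yes — 1 of 3 hold (need ≥2) → not satisfied.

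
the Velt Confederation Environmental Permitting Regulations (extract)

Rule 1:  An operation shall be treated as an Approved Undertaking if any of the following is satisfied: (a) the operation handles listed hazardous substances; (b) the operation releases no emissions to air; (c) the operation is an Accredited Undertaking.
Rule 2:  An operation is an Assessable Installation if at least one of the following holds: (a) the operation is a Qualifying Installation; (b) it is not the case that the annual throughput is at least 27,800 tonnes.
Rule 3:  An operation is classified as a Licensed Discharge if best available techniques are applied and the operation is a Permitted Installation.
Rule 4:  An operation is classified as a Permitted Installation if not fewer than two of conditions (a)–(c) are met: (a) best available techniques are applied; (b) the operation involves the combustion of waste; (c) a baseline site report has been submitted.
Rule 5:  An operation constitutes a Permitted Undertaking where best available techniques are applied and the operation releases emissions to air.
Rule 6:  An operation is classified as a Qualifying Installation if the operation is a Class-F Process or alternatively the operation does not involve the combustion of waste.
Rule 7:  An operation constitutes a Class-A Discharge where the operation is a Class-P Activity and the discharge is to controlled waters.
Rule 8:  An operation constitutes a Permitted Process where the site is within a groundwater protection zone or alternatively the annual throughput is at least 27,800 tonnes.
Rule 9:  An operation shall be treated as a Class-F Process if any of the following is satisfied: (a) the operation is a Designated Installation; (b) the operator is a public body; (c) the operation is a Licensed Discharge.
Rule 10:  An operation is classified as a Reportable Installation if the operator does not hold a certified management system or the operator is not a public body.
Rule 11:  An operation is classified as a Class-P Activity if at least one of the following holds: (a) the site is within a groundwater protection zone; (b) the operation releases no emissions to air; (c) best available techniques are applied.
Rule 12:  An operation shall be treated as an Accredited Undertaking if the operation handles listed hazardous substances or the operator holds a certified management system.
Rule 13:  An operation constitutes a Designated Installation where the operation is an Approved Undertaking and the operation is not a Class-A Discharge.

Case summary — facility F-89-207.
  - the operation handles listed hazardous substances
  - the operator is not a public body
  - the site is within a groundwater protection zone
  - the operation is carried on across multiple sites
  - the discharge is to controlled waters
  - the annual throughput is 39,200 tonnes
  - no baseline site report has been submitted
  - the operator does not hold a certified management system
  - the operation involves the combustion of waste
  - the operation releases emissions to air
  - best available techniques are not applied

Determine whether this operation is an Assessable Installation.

Under rule 12: the operation handles listed hazardous substances? yes; or the operator holds a certified management system? no. So the operation is an Accredited Undertaking.
Under rule 1: the operation handles listed hazardous substances? yes; or the operation releases no emissions to air? no; or Accredited Undertaking (rule 12)? yes. So the operation is an Approved Undertaking.
Under rule 11: the site is within a groundwater protection zone? yes; or the operation releases no emissions to air? no; or best available techniques are applied? no. So the operation is a Class-P Activity.
Under rule 7: Class-P Activity (rule 11)? yes; and the discharge is to controlled waters? yes. So the operation is a Class-A Discharge.
Under rule 13: Approved Undertaking (rule 1)? yes; and not a Class-A Discharge (rule 7)? no. So the operation is not a Designated Installation.
Under rule 4: best available techniques are applied? no; the operation involves the combustion of waste? yes; a baseline site report has been submitted? no — 1 of 3 hold (need ≥2) → not satisfied.
Under rule 3: best available techniques are applied? no; and Permitted Installation (rule 4)? no. So the operation is not a Licensed Discharge.
Under rule 9: Designated Installation (rule 13)? no; or the operator is a public body? no; or Licensed Discharge (rule 3)? no. So the operation is not a Class-F Process.
Under rule 6: Class-F Process (rule 9)? no; or the operation does not involve the combustion of waste? no. So the operation is not a Qualifying Installation.
Under rule 2: Qualifying Installation (rule 6)? no; or annual throughput: 39,200 tonnes ≥ 27,800 tonnes? yes, so negated condition no. So the operation is not an Assessable Installation.

No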